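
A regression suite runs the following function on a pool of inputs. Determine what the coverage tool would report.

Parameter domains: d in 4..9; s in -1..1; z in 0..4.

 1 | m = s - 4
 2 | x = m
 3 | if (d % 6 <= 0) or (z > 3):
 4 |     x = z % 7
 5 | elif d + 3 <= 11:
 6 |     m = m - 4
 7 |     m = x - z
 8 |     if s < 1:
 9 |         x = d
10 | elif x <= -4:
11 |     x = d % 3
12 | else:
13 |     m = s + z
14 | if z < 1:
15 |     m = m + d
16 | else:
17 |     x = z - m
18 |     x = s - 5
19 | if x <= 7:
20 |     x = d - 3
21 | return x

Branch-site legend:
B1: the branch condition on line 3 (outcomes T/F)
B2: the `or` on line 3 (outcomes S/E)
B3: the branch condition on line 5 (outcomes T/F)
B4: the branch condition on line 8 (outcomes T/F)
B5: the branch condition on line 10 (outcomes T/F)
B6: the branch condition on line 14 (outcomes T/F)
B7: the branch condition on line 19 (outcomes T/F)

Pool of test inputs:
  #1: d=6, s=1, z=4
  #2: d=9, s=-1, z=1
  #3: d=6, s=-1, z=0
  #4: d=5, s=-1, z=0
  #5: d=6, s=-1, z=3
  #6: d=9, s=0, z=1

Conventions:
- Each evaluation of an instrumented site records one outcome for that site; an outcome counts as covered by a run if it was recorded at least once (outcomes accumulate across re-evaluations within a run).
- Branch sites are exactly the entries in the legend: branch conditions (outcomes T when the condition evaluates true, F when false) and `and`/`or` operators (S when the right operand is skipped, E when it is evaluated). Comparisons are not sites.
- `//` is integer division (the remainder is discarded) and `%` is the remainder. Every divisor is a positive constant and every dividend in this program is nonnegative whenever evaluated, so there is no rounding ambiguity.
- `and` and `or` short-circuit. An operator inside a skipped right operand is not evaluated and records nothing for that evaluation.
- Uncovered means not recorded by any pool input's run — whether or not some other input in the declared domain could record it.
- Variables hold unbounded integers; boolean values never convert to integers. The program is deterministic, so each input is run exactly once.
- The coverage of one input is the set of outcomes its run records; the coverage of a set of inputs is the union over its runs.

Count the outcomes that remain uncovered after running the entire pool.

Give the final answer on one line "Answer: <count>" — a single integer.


input #1 (d=6, s=1, z=4): covers B1=T, B2=S, B6=F, B7=T
input #2 (d=9, s=-1, z=1): covers B1=F, B2=E, B3=F, B5=T, B6=F, B7=T
input #3 (d=6, s=-1, z=0): covers B1=T, B2=S, B6=T, B7=T
input #4 (d=5, s=-1, z=0): covers B1=F, B2=E, B3=T, B4=T, B6=T, B7=T
input #5 (d=6, s=-1, z=3): covers B1=T, B2=S, B6=F, B7=T
input #6 (d=9, s=0, z=1): covers B1=F, B2=E, B3=F, B5=T, B6=F, B7=T
union over the pool: B1=T, B1=F, B2=S, B2=E, B3=T, B3=F, B4=T, B5=T, B6=T, B6=F, B7=T
uncovered (3 of 14): B4=F, B5=F, B7=F
Answer: 3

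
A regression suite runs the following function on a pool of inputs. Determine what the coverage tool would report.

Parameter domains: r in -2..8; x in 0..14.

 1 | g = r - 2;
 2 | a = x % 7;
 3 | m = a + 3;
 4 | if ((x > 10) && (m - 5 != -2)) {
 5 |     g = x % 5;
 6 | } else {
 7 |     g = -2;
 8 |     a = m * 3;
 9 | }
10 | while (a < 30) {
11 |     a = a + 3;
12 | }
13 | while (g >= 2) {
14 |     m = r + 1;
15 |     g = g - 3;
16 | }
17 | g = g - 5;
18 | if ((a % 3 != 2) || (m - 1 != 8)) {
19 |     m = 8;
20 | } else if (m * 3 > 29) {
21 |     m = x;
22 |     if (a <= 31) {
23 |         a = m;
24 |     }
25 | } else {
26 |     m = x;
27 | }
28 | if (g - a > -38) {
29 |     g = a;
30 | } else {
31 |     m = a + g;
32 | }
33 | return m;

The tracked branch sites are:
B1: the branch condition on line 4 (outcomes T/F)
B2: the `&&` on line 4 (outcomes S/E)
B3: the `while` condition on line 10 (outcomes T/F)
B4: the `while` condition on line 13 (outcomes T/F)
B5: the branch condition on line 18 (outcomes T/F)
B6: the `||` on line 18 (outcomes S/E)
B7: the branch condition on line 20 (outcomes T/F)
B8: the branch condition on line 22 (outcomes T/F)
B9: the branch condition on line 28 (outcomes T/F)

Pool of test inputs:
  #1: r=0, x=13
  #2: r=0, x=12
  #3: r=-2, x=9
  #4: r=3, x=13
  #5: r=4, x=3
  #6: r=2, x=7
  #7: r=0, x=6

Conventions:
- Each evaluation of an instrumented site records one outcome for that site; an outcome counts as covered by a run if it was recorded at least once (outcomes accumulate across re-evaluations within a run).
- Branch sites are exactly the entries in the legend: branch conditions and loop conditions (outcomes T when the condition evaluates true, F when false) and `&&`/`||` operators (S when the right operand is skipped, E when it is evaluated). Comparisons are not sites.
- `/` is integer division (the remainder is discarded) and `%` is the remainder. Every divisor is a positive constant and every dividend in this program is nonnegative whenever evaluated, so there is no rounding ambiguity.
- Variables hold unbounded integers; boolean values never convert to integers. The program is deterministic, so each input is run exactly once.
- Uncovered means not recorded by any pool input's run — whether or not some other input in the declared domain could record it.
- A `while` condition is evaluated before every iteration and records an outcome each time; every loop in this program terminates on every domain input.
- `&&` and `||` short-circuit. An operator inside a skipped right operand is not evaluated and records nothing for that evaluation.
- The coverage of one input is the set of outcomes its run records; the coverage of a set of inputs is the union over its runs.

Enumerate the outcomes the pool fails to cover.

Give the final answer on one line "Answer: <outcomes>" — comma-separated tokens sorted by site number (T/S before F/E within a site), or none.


#1 (r=0, x=13) -> covered: B1=T, B2=E, B3=T, B3=F, B4=T, B4=F, B5=T, B6=S, B9=T
#2 (r=0, x=12) -> covered: B1=T, B2=E, B3=T, B3=F, B4=T, B4=F, B5=T, B6=E, B9=F
#3 (r=-2, x=9) -> covered: B1=F, B2=S, B3=T, B3=F, B4=F, B5=T, B6=S, B9=T
#4 (r=3, x=13) -> covered: B1=T, B2=E, B3=T, B3=F, B4=T, B4=F, B5=T, B6=S, B9=T
#5 (r=4, x=3) -> covered: B1=F, B2=S, B3=T, B3=F, B4=F, B5=T, B6=S, B9=T
#6 (r=2, x=7) -> covered: B1=F, B2=S, B3=T, B3=F, B4=F, B5=T, B6=S, B9=T
#7 (r=0, x=6) -> covered: B1=F, B2=S, B3=T, B3=F, B4=F, B5=T, B6=S, B9=T
union over the pool: B1=T, B1=F, B2=S, B2=E, B3=T, B3=F, B4=T, B4=F, B5=T, B6=S, B6=E, B9=T, B9=F
uncovered (5 of 18): B5=F, B7=T, B7=F, B8=T, B8=F
Answer: B5=F, B7=T, B7=F, B8=T, B8=F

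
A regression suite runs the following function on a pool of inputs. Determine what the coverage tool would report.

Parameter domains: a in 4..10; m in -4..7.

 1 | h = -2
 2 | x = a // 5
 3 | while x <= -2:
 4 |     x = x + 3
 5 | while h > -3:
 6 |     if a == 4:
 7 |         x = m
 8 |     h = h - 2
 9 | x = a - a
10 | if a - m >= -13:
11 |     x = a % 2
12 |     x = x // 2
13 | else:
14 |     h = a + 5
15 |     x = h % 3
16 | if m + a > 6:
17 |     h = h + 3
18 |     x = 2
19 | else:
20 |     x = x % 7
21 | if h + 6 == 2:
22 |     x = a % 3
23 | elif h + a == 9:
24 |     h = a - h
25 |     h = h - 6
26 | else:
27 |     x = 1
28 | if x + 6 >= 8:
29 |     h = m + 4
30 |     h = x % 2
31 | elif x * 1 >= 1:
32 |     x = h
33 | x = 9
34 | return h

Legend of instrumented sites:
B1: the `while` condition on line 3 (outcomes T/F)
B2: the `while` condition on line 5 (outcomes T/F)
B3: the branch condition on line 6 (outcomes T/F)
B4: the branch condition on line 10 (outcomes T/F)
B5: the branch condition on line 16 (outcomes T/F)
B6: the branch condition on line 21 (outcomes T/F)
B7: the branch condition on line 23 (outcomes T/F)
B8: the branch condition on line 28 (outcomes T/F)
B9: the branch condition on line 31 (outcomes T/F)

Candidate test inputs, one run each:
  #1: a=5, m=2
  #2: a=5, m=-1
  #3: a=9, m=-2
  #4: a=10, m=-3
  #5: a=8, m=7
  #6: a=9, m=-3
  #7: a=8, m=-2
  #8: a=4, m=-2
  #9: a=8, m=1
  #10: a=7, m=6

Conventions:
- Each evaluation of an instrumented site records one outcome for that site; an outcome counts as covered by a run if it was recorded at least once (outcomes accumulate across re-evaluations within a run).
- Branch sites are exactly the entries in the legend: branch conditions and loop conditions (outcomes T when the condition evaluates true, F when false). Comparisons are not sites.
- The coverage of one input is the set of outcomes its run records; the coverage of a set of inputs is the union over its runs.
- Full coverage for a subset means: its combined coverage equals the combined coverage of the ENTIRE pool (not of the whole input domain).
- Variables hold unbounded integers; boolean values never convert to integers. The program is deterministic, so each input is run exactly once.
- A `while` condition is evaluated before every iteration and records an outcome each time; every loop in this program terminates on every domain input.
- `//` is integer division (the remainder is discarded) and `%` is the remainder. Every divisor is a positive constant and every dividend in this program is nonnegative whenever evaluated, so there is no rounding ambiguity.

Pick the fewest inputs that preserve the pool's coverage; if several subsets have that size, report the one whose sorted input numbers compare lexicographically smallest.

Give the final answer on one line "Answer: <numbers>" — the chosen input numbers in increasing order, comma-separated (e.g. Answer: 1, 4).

input #1, a=5, m=2: events B1->F, B2->T, B3->F, B2->F, B4->T, B5->T, B6->F, B7->F, B8->F, B9->T; outcomes B1=F, B2=T, B2=F, B3=F, B4=T, B5=T, B6=F, B7=F, B8=F, B9=T
input #2, a=5, m=-1: events B1->F, B2->T, B3->F, B2->F, B4->T, B5->F, B6->T, B8->T; outcomes B1=F, B2=T, B2=F, B3=F, B4=T, B5=F, B6=T, B8=T
input #3, a=9, m=-2: events B1->F, B2->T, B3->F, B2->F, B4->T, B5->T, B6->F, B7->F, B8->F, B9->T; outcomes B1=F, B2=T, B2=F, B3=F, B4=T, B5=T, B6=F, B7=F, B8=F, B9=T
input #4, a=10, m=-3: events B1->F, B2->T, B3->F, B2->F, B4->T, B5->T, B6->F, B7->T, B8->T; outcomes B1=F, B2=T, B2=F, B3=F, B4=T, B5=T, B6=F, B7=T, B8=T
input #5, a=8, m=7: events B1->F, B2->T, B3->F, B2->F, B4->T, B5->T, B6->F, B7->F, B8->F, B9->T; outcomes B1=F, B2=T, B2=F, B3=F, B4=T, B5=T, B6=F, B7=F, B8=F, B9=T
input #6, a=9, m=-3: events B1->F, B2->T, B3->F, B2->F, B4->T, B5->F, B6->T, B8->F, B9->F; outcomes B1=F, B2=T, B2=F, B3=F, B4=T, B5=F, B6=T, B8=F, B9=F
input #7, a=8, m=-2: events B1->F, B2->T, B3->F, B2->F, B4->T, B5->F, B6->T, B8->T; outcomes B1=F, B2=T, B2=F, B3=F, B4=T, B5=F, B6=T, B8=T
input #8, a=4, m=-2: events B1->F, B2->T, B3->T, B2->F, B4->T, B5->F, B6->T, B8->F, B9->T; outcomes B1=F, B2=T, B2=F, B3=T, B4=T, B5=F, B6=T, B8=F, B9=T
input #9, a=8, m=1: events B1->F, B2->T, B3->F, B2->F, B4->T, B5->T, B6->F, B7->F, B8->F, B9->T; outcomes B1=F, B2=T, B2=F, B3=F, B4=T, B5=T, B6=F, B7=F, B8=F, B9=T
input #10, a=7, m=6: events B1->F, B2->T, B3->F, B2->F, B4->T, B5->T, B6->F, B7->F, B8->F, B9->T; outcomes B1=F, B2=T, B2=F, B3=F, B4=T, B5=T, B6=F, B7=F, B8=F, B9=T
together the pool reaches 16 outcomes: B1=F, B2=T, B2=F, B3=T, B3=F, B4=T, B5=T, B5=F, B6=T, B6=F, B7=T, B7=F, B8=T, B8=F, B9=T, B9=F
size 1 is not enough: best union over all size-1 subsets is 10/16
size 2 is not enough: best union over all size-2 subsets is 14/16
size 3 is not enough: best union over all size-3 subsets is 15/16
the canonical winner is {1, 4, 6, 8}: size 4, full 16-outcome coverage, earliest index list among size-4 covers

Answer: 1, 4, 6, 8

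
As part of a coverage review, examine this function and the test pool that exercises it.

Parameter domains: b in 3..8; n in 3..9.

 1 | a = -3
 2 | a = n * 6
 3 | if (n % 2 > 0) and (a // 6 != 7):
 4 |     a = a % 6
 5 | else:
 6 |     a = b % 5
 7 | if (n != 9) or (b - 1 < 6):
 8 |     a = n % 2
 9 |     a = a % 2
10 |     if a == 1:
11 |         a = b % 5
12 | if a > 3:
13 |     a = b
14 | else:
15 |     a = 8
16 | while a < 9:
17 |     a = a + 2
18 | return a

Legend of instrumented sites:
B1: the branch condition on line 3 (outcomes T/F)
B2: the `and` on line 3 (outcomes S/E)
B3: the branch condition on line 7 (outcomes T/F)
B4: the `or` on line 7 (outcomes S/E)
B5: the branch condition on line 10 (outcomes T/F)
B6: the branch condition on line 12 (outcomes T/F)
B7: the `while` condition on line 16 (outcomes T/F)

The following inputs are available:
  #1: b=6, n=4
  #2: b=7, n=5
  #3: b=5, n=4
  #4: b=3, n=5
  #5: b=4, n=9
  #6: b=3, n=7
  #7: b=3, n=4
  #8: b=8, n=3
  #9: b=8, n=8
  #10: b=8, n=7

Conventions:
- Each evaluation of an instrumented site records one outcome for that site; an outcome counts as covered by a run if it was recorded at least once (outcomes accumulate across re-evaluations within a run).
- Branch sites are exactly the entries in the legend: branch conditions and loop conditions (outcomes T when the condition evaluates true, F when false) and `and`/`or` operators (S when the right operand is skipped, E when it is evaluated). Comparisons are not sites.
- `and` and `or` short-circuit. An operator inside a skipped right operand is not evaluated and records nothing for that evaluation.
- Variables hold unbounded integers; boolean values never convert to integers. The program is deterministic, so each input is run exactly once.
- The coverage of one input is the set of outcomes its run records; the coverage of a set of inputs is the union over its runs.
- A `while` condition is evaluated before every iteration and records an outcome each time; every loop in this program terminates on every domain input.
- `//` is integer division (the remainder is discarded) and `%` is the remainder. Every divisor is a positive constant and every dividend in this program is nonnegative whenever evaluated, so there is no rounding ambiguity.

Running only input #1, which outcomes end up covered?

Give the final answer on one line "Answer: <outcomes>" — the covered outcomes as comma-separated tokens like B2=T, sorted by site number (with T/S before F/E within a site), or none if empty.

Event log for input #1 (b=6, n=4):
  B2->S, B1->F, B4->S, B3->T, B5->F, B6->F, B7->T, B7->F
collecting distinct outcomes: B1=F, B2=S, B3=T, B4=S, B5=F, B6=F, B7=T, B7=F

Answer: B1=F, B2=S, B3=T, B4=S, B5=F, B6=F, B7=T, B7=F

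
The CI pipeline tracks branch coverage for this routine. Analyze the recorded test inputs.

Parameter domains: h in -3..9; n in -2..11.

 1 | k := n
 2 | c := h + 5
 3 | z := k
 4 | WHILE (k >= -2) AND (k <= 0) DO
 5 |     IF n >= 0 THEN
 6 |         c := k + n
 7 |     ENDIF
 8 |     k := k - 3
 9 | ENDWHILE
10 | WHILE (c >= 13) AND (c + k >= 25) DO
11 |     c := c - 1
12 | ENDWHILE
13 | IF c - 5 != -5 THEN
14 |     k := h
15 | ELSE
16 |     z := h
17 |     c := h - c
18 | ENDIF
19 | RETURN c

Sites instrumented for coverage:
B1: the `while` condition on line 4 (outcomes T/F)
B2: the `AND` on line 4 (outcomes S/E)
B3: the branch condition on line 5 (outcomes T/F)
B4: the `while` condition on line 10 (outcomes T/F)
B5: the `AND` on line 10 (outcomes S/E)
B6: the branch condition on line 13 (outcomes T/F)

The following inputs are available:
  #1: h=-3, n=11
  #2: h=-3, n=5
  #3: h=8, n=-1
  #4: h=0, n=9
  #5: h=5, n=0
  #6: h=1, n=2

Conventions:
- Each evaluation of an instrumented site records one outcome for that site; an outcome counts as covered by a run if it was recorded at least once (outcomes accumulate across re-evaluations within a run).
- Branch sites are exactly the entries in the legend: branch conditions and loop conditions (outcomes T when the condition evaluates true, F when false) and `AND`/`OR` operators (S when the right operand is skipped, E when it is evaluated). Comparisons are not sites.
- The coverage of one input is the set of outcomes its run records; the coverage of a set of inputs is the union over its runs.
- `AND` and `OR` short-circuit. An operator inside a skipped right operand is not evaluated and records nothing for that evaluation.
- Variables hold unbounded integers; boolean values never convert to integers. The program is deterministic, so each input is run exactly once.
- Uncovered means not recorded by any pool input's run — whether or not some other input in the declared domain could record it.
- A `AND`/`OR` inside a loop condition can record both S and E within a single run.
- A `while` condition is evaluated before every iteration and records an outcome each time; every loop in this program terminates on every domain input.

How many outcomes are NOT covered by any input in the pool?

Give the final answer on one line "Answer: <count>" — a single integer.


#1 (h=-3, n=11) -> covered: B1=F, B2=E, B4=F, B5=S, B6=T
#2 (h=-3, n=5) -> covered: B1=F, B2=E, B4=F, B5=S, B6=T
#3 (h=8, n=-1) -> covered: B1=T, B1=F, B2=S, B2=E, B3=F, B4=F, B5=E, B6=T
#4 (h=0, n=9) -> covered: B1=F, B2=E, B4=F, B5=S, B6=T
#5 (h=5, n=0) -> covered: B1=T, B1=F, B2=S, B2=E, B3=T, B4=F, B5=S, B6=F
#6 (h=1, n=2) -> covered: B1=F, B2=E, B4=F, B5=S, B6=T
union over the pool: B1=T, B1=F, B2=S, B2=E, B3=T, B3=F, B4=F, B5=S, B5=E, B6=T, B6=F
uncovered (1 of 12): B4=T
Answer: 1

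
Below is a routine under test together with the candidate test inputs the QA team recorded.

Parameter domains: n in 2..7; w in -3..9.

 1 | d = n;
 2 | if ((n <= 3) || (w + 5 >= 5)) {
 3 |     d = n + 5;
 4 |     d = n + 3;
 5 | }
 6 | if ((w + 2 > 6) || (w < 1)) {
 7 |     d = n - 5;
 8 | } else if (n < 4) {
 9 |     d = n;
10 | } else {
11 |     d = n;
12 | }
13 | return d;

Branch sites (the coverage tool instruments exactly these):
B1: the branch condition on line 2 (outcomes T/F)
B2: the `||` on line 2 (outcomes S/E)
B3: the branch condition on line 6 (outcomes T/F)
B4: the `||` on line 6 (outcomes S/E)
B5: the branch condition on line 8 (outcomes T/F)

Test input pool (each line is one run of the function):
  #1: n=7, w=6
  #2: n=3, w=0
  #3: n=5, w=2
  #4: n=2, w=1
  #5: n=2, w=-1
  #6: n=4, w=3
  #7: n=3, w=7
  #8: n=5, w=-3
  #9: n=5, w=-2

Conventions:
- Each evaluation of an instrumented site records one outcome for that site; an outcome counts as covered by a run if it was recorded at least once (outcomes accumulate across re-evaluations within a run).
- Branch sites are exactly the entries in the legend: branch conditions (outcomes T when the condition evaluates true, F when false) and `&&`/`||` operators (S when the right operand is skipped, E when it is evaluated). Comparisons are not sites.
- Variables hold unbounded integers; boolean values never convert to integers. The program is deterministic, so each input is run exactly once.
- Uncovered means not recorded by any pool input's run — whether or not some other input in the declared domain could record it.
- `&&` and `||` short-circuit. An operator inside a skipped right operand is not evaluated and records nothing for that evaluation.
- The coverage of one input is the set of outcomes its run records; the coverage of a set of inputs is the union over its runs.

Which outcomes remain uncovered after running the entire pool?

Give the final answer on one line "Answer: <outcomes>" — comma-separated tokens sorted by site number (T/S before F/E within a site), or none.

input #1, n=7, w=6: events B2->E, B1->T, B4->S, B3->T; outcomes B1=T, B2=E, B3=T, B4=S
input #2, n=3, w=0: events B2->S, B1->T, B4->E, B3->T; outcomes B1=T, B2=S, B3=T, B4=E
input #3, n=5, w=2: events B2->E, B1->T, B4->E, B3->F, B5->F; outcomes B1=T, B2=E, B3=F, B4=E, B5=F
input #4, n=2, w=1: events B2->S, B1->T, B4->E, B3->F, B5->T; outcomes B1=T, B2=S, B3=F, B4=E, B5=T
input #5, n=2, w=-1: events B2->S, B1->T, B4->E, B3->T; outcomes B1=T, B2=S, B3=T, B4=E
input #6, n=4, w=3: events B2->E, B1->T, B4->E, B3->F, B5->F; outcomes B1=T, B2=E, B3=F, B4=E, B5=F
input #7, n=3, w=7: events B2->S, B1->T, B4->S, B3->T; outcomes B1=T, B2=S, B3=T, B4=S
input #8, n=5, w=-3: events B2->E, B1->F, B4->E, B3->T; outcomes B1=F, B2=E, B3=T, B4=E
input #9, n=5, w=-2: events B2->E, B1->F, B4->E, B3->T; outcomes B1=F, B2=E, B3=T, B4=E
union over the pool: B1=T, B1=F, B2=S, B2=E, B3=T, B3=F, B4=S, B4=E, B5=T, B5=F
uncovered (0 of 10): none

Answer: none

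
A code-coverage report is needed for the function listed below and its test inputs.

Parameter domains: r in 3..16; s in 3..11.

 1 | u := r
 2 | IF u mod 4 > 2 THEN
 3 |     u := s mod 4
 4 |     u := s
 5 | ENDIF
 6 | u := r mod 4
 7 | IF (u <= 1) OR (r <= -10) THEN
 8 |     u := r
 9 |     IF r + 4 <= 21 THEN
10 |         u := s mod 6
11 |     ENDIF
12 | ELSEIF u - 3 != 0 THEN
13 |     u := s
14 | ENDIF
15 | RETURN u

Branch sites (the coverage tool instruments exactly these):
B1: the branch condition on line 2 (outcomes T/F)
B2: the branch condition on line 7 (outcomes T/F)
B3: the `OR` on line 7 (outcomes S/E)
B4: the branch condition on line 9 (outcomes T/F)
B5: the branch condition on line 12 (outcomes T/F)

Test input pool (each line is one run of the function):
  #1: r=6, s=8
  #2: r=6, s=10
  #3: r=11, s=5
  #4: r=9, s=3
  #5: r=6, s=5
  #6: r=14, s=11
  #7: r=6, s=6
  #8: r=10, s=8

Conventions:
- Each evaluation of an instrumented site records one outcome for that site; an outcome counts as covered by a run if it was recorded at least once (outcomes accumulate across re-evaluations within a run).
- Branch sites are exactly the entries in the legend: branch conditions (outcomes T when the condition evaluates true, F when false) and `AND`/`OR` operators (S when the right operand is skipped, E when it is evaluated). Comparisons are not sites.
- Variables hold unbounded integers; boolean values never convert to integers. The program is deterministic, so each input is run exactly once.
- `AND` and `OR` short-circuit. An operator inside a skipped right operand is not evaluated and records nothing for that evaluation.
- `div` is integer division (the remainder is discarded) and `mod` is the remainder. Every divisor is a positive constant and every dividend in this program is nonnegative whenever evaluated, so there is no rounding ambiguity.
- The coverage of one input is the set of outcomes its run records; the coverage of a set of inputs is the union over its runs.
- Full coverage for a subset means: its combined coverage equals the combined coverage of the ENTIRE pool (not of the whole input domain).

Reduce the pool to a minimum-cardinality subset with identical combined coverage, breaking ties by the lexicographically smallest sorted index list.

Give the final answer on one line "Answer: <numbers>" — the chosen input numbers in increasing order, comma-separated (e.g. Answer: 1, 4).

input #1 (r=6, s=8): events B1->F, B3->E, B2->F, B5->T; covers B1=F, B2=F, B3=E, B5=T
input #2 (r=6, s=10): events B1->F, B3->E, B2->F, B5->T; covers B1=F, B2=F, B3=E, B5=T
input #3 (r=11, s=5): events B1->T, B3->E, B2->F, B5->F; covers B1=T, B2=F, B3=E, B5=F
input #4 (r=9, s=3): events B1->F, B3->S, B2->T, B4->T; covers B1=F, B2=T, B3=S, B4=T
input #5 (r=6, s=5): events B1->F, B3->E, B2->F, B5->T; covers B1=F, B2=F, B3=E, B5=T
input #6 (r=14, s=11): events B1->F, B3->E, B2->F, B5->T; covers B1=F, B2=F, B3=E, B5=T
input #7 (r=6, s=6): events B1->F, B3->E, B2->F, B5->T; covers B1=F, B2=F, B3=E, B5=T
input #8 (r=10, s=8): events B1->F, B3->E, B2->F, B5->T; covers B1=F, B2=F, B3=E, B5=T
pool-wide coverage (9 outcomes): B1=T, B1=F, B2=T, B2=F, B3=S, B3=E, B4=T, B5=T, B5=F
checked all size-1 subsets: none covers 9 outcomes (max 4/9)
checked all size-2 subsets: none covers 9 outcomes (max 8/9)
inputs {1, 3, 4} (size 3) cover everything; no size-3 subset with a lexicographically smaller index list covers all 9

Answer: 1, 3, 4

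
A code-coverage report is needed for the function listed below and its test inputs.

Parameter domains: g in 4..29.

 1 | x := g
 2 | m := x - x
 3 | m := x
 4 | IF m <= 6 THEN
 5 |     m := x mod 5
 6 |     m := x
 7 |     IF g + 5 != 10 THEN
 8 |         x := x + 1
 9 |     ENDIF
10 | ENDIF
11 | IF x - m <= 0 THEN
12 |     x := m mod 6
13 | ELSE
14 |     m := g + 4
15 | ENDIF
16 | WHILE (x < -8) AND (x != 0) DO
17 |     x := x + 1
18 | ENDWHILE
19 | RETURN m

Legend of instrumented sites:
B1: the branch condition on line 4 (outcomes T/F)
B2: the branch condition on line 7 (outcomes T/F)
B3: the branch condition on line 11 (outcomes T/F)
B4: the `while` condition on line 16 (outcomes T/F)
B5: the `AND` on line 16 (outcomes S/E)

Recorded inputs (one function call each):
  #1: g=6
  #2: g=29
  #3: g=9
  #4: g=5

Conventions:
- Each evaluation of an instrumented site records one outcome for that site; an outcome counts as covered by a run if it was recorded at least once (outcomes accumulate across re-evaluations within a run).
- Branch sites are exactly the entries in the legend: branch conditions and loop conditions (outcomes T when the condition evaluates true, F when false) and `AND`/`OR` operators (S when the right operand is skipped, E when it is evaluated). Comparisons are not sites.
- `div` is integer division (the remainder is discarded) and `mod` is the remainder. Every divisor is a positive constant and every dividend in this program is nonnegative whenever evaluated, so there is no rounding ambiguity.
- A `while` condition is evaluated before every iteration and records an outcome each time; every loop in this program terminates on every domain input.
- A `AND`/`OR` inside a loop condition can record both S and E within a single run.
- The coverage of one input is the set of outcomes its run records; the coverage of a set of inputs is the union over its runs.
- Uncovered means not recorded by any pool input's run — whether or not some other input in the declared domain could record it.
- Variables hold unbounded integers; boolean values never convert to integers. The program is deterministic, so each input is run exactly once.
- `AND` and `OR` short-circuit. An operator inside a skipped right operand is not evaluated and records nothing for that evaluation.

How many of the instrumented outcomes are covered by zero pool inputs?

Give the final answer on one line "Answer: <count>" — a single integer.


input #1 (g=6): covers B1=T, B2=T, B3=F, B4=F, B5=S
input #2 (g=29): covers B1=F, B3=T, B4=F, B5=S
input #3 (g=9): covers B1=F, B3=T, B4=F, B5=S
input #4 (g=5): covers B1=T, B2=F, B3=T, B4=F, B5=S
union over the pool: B1=T, B1=F, B2=T, B2=F, B3=T, B3=F, B4=F, B5=S
uncovered (2 of 10): B4=T, B5=E
Answer: 2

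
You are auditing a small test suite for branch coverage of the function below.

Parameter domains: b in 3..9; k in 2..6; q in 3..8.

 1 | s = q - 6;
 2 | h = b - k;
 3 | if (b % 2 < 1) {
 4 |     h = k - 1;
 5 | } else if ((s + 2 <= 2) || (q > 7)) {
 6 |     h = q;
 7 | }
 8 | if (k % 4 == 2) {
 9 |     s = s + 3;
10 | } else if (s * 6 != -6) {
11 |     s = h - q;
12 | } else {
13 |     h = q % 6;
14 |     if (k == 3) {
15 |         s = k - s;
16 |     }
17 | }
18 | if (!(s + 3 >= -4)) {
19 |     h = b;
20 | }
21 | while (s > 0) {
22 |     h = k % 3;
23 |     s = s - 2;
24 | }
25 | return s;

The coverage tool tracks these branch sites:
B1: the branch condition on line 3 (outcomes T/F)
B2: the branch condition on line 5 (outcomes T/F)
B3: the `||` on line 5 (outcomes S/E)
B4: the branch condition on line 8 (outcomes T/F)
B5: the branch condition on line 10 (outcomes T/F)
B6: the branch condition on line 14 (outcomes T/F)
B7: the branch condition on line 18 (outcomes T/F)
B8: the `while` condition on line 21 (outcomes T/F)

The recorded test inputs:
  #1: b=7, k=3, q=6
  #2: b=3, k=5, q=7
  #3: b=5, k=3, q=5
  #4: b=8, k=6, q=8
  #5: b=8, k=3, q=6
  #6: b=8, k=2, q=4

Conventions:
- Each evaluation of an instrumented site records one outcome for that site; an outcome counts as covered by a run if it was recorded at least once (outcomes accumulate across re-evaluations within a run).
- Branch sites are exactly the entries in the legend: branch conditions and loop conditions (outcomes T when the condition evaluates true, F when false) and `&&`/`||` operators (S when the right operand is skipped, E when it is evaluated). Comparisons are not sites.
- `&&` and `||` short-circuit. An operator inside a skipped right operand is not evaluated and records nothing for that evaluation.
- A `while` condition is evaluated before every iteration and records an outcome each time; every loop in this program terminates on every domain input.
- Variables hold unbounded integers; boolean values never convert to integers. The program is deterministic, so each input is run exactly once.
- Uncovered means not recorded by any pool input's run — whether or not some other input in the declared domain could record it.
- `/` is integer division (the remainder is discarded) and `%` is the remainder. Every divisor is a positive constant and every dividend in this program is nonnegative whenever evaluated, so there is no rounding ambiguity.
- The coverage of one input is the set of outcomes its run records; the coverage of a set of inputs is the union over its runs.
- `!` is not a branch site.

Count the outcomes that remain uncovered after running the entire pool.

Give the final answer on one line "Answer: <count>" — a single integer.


test 1 (b=7, k=3, q=6) hits B1=F, B2=T, B3=S, B4=F, B5=T, B7=F, B8=F
test 2 (b=3, k=5, q=7) hits B1=F, B2=F, B3=E, B4=F, B5=T, B7=T, B8=F
test 3 (b=5, k=3, q=5) hits B1=F, B2=T, B3=S, B4=F, B5=F, B6=T, B7=F, B8=T, B8=F
test 4 (b=8, k=6, q=8) hits B1=T, B4=T, B7=F, B8=T, B8=F
test 5 (b=8, k=3, q=6) hits B1=T, B4=F, B5=T, B7=F, B8=F
test 6 (b=8, k=2, q=4) hits B1=T, B4=T, B7=F, B8=T, B8=F
union over the pool: B1=T, B1=F, B2=T, B2=F, B3=S, B3=E, B4=T, B4=F, B5=T, B5=F, B6=T, B7=T, B7=F, B8=T, B8=F
uncovered (1 of 16): B6=F
Answer: 1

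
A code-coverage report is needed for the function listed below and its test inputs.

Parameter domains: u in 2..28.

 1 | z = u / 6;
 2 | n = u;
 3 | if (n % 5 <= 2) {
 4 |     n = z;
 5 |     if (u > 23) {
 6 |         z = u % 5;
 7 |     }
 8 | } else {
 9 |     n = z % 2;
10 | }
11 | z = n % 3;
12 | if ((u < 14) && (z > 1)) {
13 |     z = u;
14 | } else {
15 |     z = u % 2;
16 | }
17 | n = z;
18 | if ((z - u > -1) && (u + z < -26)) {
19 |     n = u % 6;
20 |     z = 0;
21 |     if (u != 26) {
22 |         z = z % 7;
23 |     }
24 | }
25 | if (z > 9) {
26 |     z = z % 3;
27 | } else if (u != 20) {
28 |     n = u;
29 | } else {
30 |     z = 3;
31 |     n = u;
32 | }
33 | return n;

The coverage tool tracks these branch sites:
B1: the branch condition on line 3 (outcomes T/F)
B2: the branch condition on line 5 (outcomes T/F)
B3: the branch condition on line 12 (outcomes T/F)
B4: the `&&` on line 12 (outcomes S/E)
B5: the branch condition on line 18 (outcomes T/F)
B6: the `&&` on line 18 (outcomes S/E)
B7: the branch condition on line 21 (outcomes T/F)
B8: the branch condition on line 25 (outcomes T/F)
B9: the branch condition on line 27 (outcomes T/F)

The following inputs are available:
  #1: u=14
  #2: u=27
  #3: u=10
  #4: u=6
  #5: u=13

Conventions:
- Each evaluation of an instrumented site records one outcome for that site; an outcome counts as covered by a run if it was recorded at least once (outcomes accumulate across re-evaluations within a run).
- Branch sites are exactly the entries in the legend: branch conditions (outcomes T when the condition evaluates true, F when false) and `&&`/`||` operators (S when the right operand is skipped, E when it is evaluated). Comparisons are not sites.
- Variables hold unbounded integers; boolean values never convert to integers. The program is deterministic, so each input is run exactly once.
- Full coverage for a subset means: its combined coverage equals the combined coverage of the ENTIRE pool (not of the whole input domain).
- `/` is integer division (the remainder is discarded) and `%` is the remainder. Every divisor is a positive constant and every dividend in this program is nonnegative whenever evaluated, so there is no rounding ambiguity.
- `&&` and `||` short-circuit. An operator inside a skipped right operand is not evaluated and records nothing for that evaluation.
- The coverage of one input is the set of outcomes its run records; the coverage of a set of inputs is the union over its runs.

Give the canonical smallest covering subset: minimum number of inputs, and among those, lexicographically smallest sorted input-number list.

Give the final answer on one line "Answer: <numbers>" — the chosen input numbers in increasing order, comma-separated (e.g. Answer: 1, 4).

input #1, u=14: events B1->F, B4->S, B3->F, B6->S, B5->F, B8->F, B9->T; outcomes B1=F, B3=F, B4=S, B5=F, B6=S, B8=F, B9=T
input #2, u=27: events B1->T, B2->T, B4->S, B3->F, B6->S, B5->F, B8->F, B9->T; outcomes B1=T, B2=T, B3=F, B4=S, B5=F, B6=S, B8=F, B9=T
input #3, u=10: events B1->T, B2->F, B4->E, B3->F, B6->S, B5->F, B8->F, B9->T; outcomes B1=T, B2=F, B3=F, B4=E, B5=F, B6=S, B8=F, B9=T
input #4, u=6: events B1->T, B2->F, B4->E, B3->F, B6->S, B5->F, B8->F, B9->T; outcomes B1=T, B2=F, B3=F, B4=E, B5=F, B6=S, B8=F, B9=T
input #5, u=13: events B1->F, B4->E, B3->F, B6->S, B5->F, B8->F, B9->T; outcomes B1=F, B3=F, B4=E, B5=F, B6=S, B8=F, B9=T
together the pool reaches 11 outcomes: B1=T, B1=F, B2=T, B2=F, B3=F, B4=S, B4=E, B5=F, B6=S, B8=F, B9=T
every size-1 subset falls short of the 11 outcomes (best: 8/11)
every size-2 subset falls short of the 11 outcomes (best: 10/11)
the canonical winner is {1, 2, 3}: size 3, full 11-outcome coverage, earliest index list among size-3 covers

Answer: 1, 2, 3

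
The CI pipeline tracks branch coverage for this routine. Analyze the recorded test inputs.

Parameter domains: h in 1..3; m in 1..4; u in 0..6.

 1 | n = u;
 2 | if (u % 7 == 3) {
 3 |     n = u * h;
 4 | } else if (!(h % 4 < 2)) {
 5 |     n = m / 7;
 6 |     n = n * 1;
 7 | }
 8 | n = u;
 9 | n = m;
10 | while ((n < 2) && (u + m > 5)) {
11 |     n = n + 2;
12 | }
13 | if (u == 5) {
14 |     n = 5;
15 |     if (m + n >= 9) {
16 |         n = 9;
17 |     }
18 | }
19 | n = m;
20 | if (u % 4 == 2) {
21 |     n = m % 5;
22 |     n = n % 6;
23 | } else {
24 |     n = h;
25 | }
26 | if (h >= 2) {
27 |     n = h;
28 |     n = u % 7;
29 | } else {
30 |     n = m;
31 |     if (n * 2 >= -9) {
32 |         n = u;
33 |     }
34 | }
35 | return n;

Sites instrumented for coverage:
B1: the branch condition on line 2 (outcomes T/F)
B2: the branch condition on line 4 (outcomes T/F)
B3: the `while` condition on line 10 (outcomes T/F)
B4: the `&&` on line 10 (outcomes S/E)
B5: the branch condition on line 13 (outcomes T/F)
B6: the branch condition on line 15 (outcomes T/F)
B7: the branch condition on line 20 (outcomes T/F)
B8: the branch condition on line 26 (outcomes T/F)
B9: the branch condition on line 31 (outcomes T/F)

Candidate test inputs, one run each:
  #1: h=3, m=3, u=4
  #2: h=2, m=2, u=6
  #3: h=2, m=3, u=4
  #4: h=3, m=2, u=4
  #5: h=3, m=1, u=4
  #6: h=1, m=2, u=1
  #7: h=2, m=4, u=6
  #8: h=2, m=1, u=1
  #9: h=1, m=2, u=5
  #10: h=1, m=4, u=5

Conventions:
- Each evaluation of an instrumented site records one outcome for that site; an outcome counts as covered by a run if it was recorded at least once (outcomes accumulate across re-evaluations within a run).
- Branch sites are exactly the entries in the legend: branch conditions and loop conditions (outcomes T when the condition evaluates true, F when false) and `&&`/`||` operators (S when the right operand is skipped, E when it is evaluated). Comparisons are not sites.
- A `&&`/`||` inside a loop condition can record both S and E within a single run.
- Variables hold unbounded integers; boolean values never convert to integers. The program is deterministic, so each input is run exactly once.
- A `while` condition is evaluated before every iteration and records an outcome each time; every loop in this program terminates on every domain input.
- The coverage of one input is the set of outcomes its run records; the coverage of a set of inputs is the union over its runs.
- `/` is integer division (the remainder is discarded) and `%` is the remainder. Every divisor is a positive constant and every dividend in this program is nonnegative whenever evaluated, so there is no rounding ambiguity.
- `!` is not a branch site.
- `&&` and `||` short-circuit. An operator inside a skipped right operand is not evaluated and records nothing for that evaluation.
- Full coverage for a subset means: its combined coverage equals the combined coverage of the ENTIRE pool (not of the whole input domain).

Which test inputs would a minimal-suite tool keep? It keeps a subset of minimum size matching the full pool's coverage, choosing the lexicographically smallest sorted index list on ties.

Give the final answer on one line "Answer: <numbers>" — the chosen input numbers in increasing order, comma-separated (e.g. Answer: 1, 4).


input #1 (h=3, m=3, u=4): covers B1=F, B2=T, B3=F, B4=S, B5=F, B7=F, B8=T
input #2 (h=2, m=2, u=6): covers B1=F, B2=T, B3=F, B4=S, B5=F, B7=T, B8=T
input #3 (h=2, m=3, u=4): covers B1=F, B2=T, B3=F, B4=S, B5=F, B7=F, B8=T
input #4 (h=3, m=2, u=4): covers B1=F, B2=T, B3=F, B4=S, B5=F, B7=F, B8=T
input #5 (h=3, m=1, u=4): covers B1=F, B2=T, B3=F, B4=E, B5=F, B7=F, B8=T
input #6 (h=1, m=2, u=1): covers B1=F, B2=F, B3=F, B4=S, B5=F, B7=F, B8=F, B9=T
input #7 (h=2, m=4, u=6): covers B1=F, B2=T, B3=F, B4=S, B5=F, B7=T, B8=T
input #8 (h=2, m=1, u=1): covers B1=F, B2=T, B3=F, B4=E, B5=F, B7=F, B8=T
input #9 (h=1, m=2, u=5): covers B1=F, B2=F, B3=F, B4=S, B5=T, B6=F, B7=F, B8=F, B9=T
input #10 (h=1, m=4, u=5): covers B1=F, B2=F, B3=F, B4=S, B5=T, B6=T, B7=F, B8=F, B9=T
together the pool reaches 15 outcomes: B1=F, B2=T, B2=F, B3=F, B4=S, B4=E, B5=T, B5=F, B6=T, B6=F, B7=T, B7=F, B8=T, B8=F, B9=T
no size-1 subset reaches all 15 outcomes (best union: 9/15)
no size-2 subset reaches all 15 outcomes (best union: 13/15)
no size-3 subset reaches all 15 outcomes (best union: 14/15)
size 4: inputs {2, 5, 9, 10} cover all 15 outcomes, and no lexicographically smaller subset of this size does
Answer: 2, 5, 9, 10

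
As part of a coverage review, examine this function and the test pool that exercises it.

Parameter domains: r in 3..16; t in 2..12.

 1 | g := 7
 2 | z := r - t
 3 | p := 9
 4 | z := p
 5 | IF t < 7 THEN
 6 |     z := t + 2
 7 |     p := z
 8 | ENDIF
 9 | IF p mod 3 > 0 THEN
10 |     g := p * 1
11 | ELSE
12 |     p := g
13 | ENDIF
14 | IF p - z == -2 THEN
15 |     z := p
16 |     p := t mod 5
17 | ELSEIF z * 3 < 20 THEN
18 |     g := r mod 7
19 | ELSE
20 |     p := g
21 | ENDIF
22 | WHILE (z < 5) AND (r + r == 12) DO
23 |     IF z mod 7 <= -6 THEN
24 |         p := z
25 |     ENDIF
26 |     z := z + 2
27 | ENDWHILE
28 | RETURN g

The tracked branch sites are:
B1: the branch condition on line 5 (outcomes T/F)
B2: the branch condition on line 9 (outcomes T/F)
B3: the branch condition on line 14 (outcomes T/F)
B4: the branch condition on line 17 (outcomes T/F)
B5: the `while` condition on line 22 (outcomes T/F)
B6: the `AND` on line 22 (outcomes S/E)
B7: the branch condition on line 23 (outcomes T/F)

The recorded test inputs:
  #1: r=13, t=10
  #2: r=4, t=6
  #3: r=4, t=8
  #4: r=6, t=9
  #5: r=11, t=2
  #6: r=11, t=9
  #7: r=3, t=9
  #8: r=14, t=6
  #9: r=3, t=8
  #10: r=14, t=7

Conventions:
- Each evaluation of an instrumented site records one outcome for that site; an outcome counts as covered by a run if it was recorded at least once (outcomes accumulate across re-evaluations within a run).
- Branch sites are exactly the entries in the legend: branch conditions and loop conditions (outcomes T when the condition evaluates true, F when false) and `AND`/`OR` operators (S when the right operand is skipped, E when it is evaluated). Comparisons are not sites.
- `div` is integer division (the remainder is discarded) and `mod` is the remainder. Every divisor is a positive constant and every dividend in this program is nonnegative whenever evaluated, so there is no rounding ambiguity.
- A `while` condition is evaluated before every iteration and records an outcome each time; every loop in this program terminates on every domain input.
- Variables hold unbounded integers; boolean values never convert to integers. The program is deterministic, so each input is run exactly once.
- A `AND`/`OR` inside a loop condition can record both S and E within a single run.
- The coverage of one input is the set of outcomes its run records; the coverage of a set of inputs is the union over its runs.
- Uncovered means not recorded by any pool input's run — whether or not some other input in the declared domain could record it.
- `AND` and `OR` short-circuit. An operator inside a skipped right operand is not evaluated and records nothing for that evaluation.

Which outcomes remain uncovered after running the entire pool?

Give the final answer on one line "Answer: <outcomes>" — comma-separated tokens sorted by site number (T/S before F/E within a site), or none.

#1 (r=13, t=10) -> B1->F, B2->F, B3->T, B6->S, B5->F; covered: B1=F, B2=F, B3=T, B5=F, B6=S
#2 (r=4, t=6) -> B1->T, B2->T, B3->F, B4->F, B6->S, B5->F; covered: B1=T, B2=T, B3=F, B4=F, B5=F, B6=S
#3 (r=4, t=8) -> B1->F, B2->F, B3->T, B6->S, B5->F; covered: B1=F, B2=F, B3=T, B5=F, B6=S
#4 (r=6, t=9) -> B1->F, B2->F, B3->T, B6->S, B5->F; covered: B1=F, B2=F, B3=T, B5=F, B6=S
#5 (r=11, t=2) -> B1->T, B2->T, B3->F, B4->T, B6->E, B5->F; covered: B1=T, B2=T, B3=F, B4=T, B5=F, B6=E
#6 (r=11, t=9) -> B1->F, B2->F, B3->T, B6->S, B5->F; covered: B1=F, B2=F, B3=T, B5=F, B6=S
#7 (r=3, t=9) -> B1->F, B2->F, B3->T, B6->S, B5->F; covered: B1=F, B2=F, B3=T, B5=F, B6=S
#8 (r=14, t=6) -> B1->T, B2->T, B3->F, B4->F, B6->S, B5->F; covered: B1=T, B2=T, B3=F, B4=F, B5=F, B6=S
#9 (r=3, t=8) -> B1->F, B2->F, B3->T, B6->S, B5->F; covered: B1=F, B2=F, B3=T, B5=F, B6=S
#10 (r=14, t=7) -> B1->F, B2->F, B3->T, B6->S, B5->F; covered: B1=F, B2=F, B3=T, B5=F, B6=S
union over the pool: B1=T, B1=F, B2=T, B2=F, B3=T, B3=F, B4=T, B4=F, B5=F, B6=S, B6=E
uncovered (3 of 14): B5=T, B7=T, B7=F

Answer: B5=T, B7=T, B7=F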